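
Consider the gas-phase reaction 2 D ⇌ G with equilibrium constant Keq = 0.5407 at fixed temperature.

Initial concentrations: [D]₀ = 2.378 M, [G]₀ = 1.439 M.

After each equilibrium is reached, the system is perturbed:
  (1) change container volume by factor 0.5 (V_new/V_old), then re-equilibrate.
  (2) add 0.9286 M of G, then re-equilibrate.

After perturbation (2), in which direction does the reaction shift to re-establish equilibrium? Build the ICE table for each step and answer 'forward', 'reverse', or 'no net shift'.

Direction: reverse

Q₀ = 0.2545 vs Keq = 0.5407 ⇒ Q<K, forward
Step 1:
                    D           G
  init          2.378       1.439
  Δ           -0.5878      0.2939
  eq             1.79       1.733
  solve Keq expr → x = 0.2939; check Q = 0.5407
Then change container volume by factor 0.5 (V_new/V_old).
Step 2:
                    D           G
  init           3.58       3.466
  Δ           -0.8909      0.4455
  eq             2.69       3.911
  solve Keq expr → x = 0.4455; check Q = 0.5407
Then add 0.9286 M of G.
Step 3:
                    D           G
  init           2.69        4.84
  Δ            0.2616     -0.1308
  eq            2.951       4.709
  solve Keq expr → x = -0.1308; check Q = 0.5407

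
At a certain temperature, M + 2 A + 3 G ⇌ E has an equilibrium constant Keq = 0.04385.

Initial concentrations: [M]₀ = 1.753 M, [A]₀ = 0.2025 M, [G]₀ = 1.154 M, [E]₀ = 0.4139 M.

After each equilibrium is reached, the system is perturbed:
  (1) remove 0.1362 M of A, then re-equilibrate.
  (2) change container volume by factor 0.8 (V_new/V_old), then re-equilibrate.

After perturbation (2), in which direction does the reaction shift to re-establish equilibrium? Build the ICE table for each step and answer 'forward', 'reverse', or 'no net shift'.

Direction: forward

Q₀ = 3.747 vs Keq = 0.04385 ⇒ Q>K, reverse
Step 1:
                  M         A         G         E
  I           1.753    0.2025     1.154    0.4139
  C          0.2144    0.4288    0.6431   -0.2144
  E           1.967    0.6313     1.797    0.1995
  solve Keq expr → x = -0.2144; check Q = 0.04385
Then remove 0.1362 M of A.
Step 2:
                  M         A         G         E
  I           1.967    0.4951     1.797    0.1995
  C         0.02633   0.05267     0.079  -0.02633
  E           1.994    0.5477     1.876    0.1732
  solve Keq expr → x = -0.02633; check Q = 0.04385
Then change container volume by factor 0.8 (V_new/V_old).
Step 3:
                  M         A         G         E
  I           2.492    0.6846     2.345    0.2165
  C        -0.07439   -0.1488   -0.2232   0.07439
  E           2.418    0.5359     2.122    0.2909
  solve Keq expr → x = 0.07439; check Q = 0.04385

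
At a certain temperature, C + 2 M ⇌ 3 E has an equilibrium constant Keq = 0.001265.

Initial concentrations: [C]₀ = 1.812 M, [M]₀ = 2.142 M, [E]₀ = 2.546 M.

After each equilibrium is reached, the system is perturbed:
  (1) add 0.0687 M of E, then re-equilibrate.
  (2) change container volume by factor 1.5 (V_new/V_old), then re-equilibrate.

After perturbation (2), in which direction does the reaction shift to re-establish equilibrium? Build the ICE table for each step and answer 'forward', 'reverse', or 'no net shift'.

Q₀ = 1.985 vs Keq = 0.001265 ⇒ Q>K, reverse
Step 1:
                   C          M          E
  I            1.812      2.142      2.546
  C           0.7329      1.466     -2.199
  E            2.545      3.608     0.3473
  solve Keq expr → x = -0.7329; check Q = 0.001265
Then add 0.0687 M of E.
Step 2:
                   C          M          E
  I            2.545      3.608      0.416
  C          0.02165    0.04329   -0.06494
  E            2.567      3.651     0.3511
  solve Keq expr → x = -0.02165; check Q = 0.001265
Then change container volume by factor 1.5 (V_new/V_old).
Step 3:
                   C          M          E
  I            1.711      2.434     0.2341
  C                0          0          0
  E            1.711      2.434     0.2341
  solve Keq expr → x = 0; check Q = 0.001265

Direction: no net shift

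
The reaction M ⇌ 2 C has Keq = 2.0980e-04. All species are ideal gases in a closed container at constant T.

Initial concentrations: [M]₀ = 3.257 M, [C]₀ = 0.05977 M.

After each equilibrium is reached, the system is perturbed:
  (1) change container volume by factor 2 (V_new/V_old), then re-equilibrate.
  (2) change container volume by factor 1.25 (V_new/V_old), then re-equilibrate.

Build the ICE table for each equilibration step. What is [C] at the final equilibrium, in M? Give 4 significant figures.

Q₀ = 0.001097 vs Keq = 2.0980e-04 ⇒ Q>K, reverse
Step 1:
                   M          C
  I            3.257    0.05977
  C          0.01678   -0.03356
  E            3.274    0.02621
  solve Keq expr → x = -0.01678; check Q = 2.0980e-04
Then change container volume by factor 2 (V_new/V_old).
Step 2:
                   M          C
  I            1.637     0.0131
  C        -0.002706   0.005412
  E            1.634    0.01852
  solve Keq expr → x = 0.002706; check Q = 2.0980e-04
Then change container volume by factor 1.25 (V_new/V_old).
Step 3:
                   M          C
  I            1.307    0.01481
  C       -8.7146e-04   0.001743
  E            1.306    0.01656
  solve Keq expr → x = 8.7146e-04; check Q = 2.0980e-04

[C]_eq = 0.01656 M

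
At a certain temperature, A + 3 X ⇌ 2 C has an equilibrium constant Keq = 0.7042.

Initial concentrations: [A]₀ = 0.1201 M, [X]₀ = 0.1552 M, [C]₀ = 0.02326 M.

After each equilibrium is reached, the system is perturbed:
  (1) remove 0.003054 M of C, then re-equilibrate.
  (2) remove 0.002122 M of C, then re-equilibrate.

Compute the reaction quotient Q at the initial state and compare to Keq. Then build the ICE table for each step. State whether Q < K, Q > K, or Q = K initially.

Q₀ = 1.205; Q > K (proceeds reverse)

Q₀ = 1.205 vs Keq = 0.7042 ⇒ Q>K, reverse
Step 1:
                  A         X         C
  init       0.1201    0.1552   0.02326
  Δ        0.002108  0.006324 -0.004216
  eq         0.1222    0.1615   0.01904
  solve Keq expr → x = -0.002108; check Q = 0.7042
Then remove 0.003054 M of C.
Step 2:
                  A         X         C
  init       0.1222    0.1615   0.01599
  Δ       -0.001173 -0.003519  0.002346
  eq          0.121     0.158   0.01834
  solve Keq expr → x = 0.001173; check Q = 0.7042
Then remove 0.002122 M of C.
Step 3:
                  A         X         C
  init        0.121     0.158   0.01621
  Δ       -8.1795e-04 -0.002454  0.001636
  eq         0.1202    0.1556   0.01785
  solve Keq expr → x = 8.1795e-04; check Q = 0.7042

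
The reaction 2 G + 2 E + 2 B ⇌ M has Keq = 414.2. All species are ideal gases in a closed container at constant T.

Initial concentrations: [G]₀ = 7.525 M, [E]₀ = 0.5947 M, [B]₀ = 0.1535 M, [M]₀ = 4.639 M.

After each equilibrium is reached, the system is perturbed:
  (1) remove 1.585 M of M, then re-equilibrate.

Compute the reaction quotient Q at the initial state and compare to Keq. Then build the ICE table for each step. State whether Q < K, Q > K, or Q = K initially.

Q₀ = 9.831; Q < K (proceeds forward)

Q₀ = 9.831 vs Keq = 414.2 ⇒ Q<K, forward
Step 1:
                  G         E         B         M
  Initial     7.525    0.5947    0.1535     4.639
  Change     -0.123    -0.123    -0.123    0.0615
  Equil       7.402    0.4717   0.03051       4.7
  solve Keq expr → x = 0.0615; check Q = 414.2
Then remove 1.585 M of M.
Step 2:
                  G         E         B         M
  Initial     7.402    0.4717   0.03051     3.115
  Change  -0.005357 -0.005357 -0.005357  0.002678
  Equil       7.397    0.4664   0.02515     3.118
  solve Keq expr → x = 0.002678; check Q = 414.2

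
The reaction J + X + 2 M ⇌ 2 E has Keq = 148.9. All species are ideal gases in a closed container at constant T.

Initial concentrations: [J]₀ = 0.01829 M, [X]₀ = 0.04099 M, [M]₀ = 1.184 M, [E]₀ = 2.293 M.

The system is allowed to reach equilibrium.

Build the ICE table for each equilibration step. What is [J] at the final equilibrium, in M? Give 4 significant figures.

Q₀ = 5003 vs Keq = 148.9 ⇒ Q>K, reverse
Step 1:
                  J         X         M         E
  I         0.01829   0.04099     1.184     2.293
  C           0.096     0.096     0.192    -0.192
  E          0.1143     0.137     1.376     2.101
  solve Keq expr → x = -0.096; check Q = 148.9

[J]_eq = 0.1143 M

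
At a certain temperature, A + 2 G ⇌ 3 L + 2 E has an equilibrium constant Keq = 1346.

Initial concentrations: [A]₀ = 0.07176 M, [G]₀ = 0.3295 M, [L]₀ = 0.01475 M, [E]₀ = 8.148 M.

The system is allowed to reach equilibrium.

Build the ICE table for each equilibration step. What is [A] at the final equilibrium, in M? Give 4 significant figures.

Q₀ = 0.02735 vs Keq = 1346 ⇒ Q<K, forward
Step 1:
                  A         G         L         E
  init      0.07176    0.3295   0.01475     8.148
  Δ        -0.06201    -0.124     0.186     0.124
  eq       0.009747    0.2055    0.2008     8.272
  solve Keq expr → x = 0.06201; check Q = 1346

[A]_eq = 0.009747 M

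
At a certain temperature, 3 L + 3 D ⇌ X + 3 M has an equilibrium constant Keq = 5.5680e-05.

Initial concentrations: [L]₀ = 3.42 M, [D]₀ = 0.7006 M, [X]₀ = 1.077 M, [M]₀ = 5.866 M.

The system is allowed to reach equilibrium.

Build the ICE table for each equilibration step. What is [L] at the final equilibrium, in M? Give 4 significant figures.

Q₀ = 15.8 vs Keq = 5.5680e-05 ⇒ Q>K, reverse
Step 1:
                   L          D          X          M
  Initial       3.42     0.7006      1.077      5.866
  Change       3.108      3.108     -1.036     -3.108
  Equil        6.528      3.809    0.04084      2.758
  solve Keq expr → x = -1.036; check Q = 5.5680e-05

[L]_eq = 6.528 M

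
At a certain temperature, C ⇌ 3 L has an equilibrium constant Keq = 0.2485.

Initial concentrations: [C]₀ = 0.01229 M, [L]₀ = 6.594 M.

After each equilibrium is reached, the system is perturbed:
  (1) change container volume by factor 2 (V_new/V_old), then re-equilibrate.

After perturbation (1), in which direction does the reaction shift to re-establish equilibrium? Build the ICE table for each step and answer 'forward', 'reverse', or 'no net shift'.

Q₀ = 2.3329e+04 vs Keq = 0.2485 ⇒ Q>K, reverse
Step 1:
                   C          L
  I          0.01229      6.594
  C            1.936     -5.809
  E            1.949     0.7853
  solve Keq expr → x = -1.936; check Q = 0.2485
Then change container volume by factor 2 (V_new/V_old).
Step 2:
                   C          L
  I           0.9743     0.3926
  C         -0.07165      0.215
  E           0.9026     0.6076
  solve Keq expr → x = 0.07165; check Q = 0.2485

Direction: forward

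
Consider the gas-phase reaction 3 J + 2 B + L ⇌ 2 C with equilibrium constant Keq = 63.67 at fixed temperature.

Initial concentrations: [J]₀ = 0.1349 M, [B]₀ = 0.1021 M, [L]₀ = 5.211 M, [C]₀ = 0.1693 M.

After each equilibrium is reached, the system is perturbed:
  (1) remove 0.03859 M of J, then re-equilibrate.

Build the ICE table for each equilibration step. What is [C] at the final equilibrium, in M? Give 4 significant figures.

[C]_eq = 0.1365 M

Q₀ = 214.9 vs Keq = 63.67 ⇒ Q>K, reverse
Step 1:
                   J          B          L          C
  I           0.1349     0.1021      5.211     0.1693
  C          0.03008    0.02005    0.01003   -0.02005
  E            0.165     0.1222      5.221     0.1492
  solve Keq expr → x = -0.01003; check Q = 63.67
Then remove 0.03859 M of J.
Step 2:
                   J          B          L          C
  I           0.1264     0.1222      5.221     0.1492
  C          0.01908    0.01272   0.006361   -0.01272
  E           0.1455     0.1349      5.227     0.1365
  solve Keq expr → x = -0.006361; check Q = 63.67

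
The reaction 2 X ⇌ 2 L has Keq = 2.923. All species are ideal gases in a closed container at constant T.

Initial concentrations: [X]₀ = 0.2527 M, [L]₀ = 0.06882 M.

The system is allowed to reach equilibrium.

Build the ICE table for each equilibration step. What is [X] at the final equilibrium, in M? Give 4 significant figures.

Q₀ = 0.07417 vs Keq = 2.923 ⇒ Q<K, forward
Step 1:
                    X           L
  I            0.2527     0.06882
  C            -0.134       0.134
  E            0.1187      0.2029
  solve Keq expr → x = 0.06702; check Q = 2.923

[X]_eq = 0.1187 M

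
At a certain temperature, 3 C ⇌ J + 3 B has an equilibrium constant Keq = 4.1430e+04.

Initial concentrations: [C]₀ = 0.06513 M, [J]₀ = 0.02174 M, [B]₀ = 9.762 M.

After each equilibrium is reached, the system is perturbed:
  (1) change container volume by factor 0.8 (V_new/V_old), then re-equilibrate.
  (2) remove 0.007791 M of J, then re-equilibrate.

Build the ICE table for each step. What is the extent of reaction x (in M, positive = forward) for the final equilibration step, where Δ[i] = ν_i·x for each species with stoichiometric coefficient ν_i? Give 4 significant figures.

x = 0.00275 M

Q₀ = 7.3204e+04 vs Keq = 4.1430e+04 ⇒ Q>K, reverse
Step 1:
                  C         J         B
  init      0.06513   0.02174     9.762
  Δ        0.009507 -0.003169 -0.009507
  eq        0.07464   0.01857     9.752
  solve Keq expr → x = -0.003169; check Q = 4.1430e+04
Then change container volume by factor 0.8 (V_new/V_old).
Step 2:
                  C         J         B
  init       0.0933   0.02321     12.19
  Δ        0.004801   -0.0016 -0.004801
  eq         0.0981   0.02161     12.19
  solve Keq expr → x = -0.0016; check Q = 4.1430e+04
Then remove 0.007791 M of J.
Step 3:
                  C         J         B
  init       0.0981   0.01382     12.19
  Δ        -0.00825   0.00275   0.00825
  eq        0.08985   0.01657     12.19
  solve Keq expr → x = 0.00275; check Q = 4.1430e+04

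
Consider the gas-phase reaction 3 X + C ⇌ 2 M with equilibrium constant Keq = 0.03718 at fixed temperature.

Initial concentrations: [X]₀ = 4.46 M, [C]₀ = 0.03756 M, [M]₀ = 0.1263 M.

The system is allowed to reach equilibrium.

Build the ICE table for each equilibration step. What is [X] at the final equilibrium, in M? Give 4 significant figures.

Q₀ = 0.004787 vs Keq = 0.03718 ⇒ Q<K, forward
Step 1:
                  X         C         M
  I            4.46   0.03756    0.1263
  C        -0.08135  -0.02712   0.05424
  E           4.379   0.01044    0.1805
  solve Keq expr → x = 0.02712; check Q = 0.03718

[X]_eq = 4.379 M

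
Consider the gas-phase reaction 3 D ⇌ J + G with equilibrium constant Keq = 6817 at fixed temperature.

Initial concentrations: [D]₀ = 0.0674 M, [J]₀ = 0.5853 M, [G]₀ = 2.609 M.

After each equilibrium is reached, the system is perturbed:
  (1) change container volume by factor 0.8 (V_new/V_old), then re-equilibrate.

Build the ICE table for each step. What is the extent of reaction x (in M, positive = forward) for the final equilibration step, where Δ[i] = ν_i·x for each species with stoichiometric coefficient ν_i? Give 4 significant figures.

x = 0.001793 M

Q₀ = 4987 vs Keq = 6817 ⇒ Q<K, forward
Step 1:
                   D          J          G
  init        0.0674     0.5853      2.609
  Δ        -0.006575   0.002192   0.002192
  eq         0.06083     0.5875      2.611
  solve Keq expr → x = 0.002192; check Q = 6817
Then change container volume by factor 0.8 (V_new/V_old).
Step 2:
                   D          J          G
  init       0.07603     0.7344      3.264
  Δ         -0.00538   0.001793   0.001793
  eq         0.07065     0.7362      3.266
  solve Keq expr → x = 0.001793; check Q = 6817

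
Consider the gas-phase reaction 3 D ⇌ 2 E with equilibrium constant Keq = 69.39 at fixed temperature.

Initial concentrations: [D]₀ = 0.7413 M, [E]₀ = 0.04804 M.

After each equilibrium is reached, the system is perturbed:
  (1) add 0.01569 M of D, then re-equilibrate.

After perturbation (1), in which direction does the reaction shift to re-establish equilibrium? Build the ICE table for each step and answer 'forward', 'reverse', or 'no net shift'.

Q₀ = 0.005665 vs Keq = 69.39 ⇒ Q<K, forward
Step 1:
                    D           E
  init         0.7413     0.04804
  Δ            -0.599      0.3993
  eq           0.1423      0.4473
  solve Keq expr → x = 0.1997; check Q = 69.39
Then add 0.01569 M of D.
Step 2:
                    D           E
  init          0.158      0.4473
  Δ          -0.01375    0.009168
  eq           0.1443      0.4565
  solve Keq expr → x = 0.004584; check Q = 69.39

Direction: forward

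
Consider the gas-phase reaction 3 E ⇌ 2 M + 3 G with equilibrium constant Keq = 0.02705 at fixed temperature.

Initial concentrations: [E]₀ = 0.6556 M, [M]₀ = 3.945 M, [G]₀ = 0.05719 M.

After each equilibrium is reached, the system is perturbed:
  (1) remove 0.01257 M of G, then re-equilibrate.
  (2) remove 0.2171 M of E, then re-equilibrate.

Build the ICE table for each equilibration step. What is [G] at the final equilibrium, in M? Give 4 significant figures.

Q₀ = 0.01033 vs Keq = 0.02705 ⇒ Q<K, forward
Step 1:
                   E          M          G
  I           0.6556      3.945    0.05719
  C         -0.01917    0.01278    0.01917
  E           0.6364      3.958    0.07636
  solve Keq expr → x = 0.006389; check Q = 0.02705
Then remove 0.01257 M of G.
Step 2:
                   E          M          G
  I           0.6364      3.958    0.06379
  C         -0.01114   0.007427    0.01114
  E           0.6253      3.965    0.07493
  solve Keq expr → x = 0.003713; check Q = 0.02705
Then remove 0.2171 M of E.
Step 3:
                   E          M          G
  I           0.4082      3.965    0.07493
  C          0.02311   -0.01541   -0.02311
  E           0.4313       3.95    0.05182
  solve Keq expr → x = -0.007703; check Q = 0.02705

[G]_eq = 0.05182 M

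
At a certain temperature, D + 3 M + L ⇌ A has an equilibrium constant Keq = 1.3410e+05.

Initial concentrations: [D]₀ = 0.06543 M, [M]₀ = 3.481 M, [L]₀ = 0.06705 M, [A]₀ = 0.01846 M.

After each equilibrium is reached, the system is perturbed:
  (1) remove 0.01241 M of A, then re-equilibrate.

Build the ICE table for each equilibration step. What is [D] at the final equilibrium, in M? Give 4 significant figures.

[D]_eq = 9.2303e-06 M

Q₀ = 0.09976 vs Keq = 1.3410e+05 ⇒ Q<K, forward
Step 1:
                  D         M         L         A
  I         0.06543     3.481   0.06705   0.01846
  C        -0.06542   -0.1963  -0.06542   0.06542
  E       1.0822e-05     3.285  0.001631   0.08388
  solve Keq expr → x = 0.06542; check Q = 1.3410e+05
Then remove 0.01241 M of A.
Step 2:
                  D         M         L         A
  I       1.0822e-05     3.285  0.001631   0.07147
  C       -1.5919e-06 -4.7757e-06 -1.5919e-06 1.5919e-06
  E       9.2303e-06     3.285  0.001629   0.07147
  solve Keq expr → x = 1.5919e-06; check Q = 1.3410e+05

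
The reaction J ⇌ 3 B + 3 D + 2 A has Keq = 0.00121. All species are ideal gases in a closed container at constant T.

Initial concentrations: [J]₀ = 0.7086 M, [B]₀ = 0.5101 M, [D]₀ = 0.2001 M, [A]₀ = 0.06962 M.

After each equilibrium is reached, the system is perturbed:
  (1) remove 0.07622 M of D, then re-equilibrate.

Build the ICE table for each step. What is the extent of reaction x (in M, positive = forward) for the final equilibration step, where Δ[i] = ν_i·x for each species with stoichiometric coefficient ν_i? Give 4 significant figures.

Q₀ = 7.2740e-06 vs Keq = 0.00121 ⇒ Q<K, forward
Step 1:
                   J          B          D          A
  Initial     0.7086     0.5101     0.2001    0.06962
  Change    -0.06324     0.1897     0.1897     0.1265
  Equil       0.6454     0.6998     0.3898     0.1961
  solve Keq expr → x = 0.06324; check Q = 0.00121
Then remove 0.07622 M of D.
Step 2:
                   J          B          D          A
  Initial     0.6454     0.6998     0.3136     0.1961
  Change    -0.01073     0.0322     0.0322    0.02147
  Equil       0.6346      0.732     0.3458     0.2176
  solve Keq expr → x = 0.01073; check Q = 0.00121

x = 0.01073 M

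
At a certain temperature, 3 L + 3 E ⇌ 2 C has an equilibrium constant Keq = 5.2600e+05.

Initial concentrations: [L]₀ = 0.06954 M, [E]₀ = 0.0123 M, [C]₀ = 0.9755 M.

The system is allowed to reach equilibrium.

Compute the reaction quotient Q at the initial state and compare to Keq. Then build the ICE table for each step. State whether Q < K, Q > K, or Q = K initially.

Q₀ = 1.5207e+09 vs Keq = 5.2600e+05 ⇒ Q>K, reverse
Step 1:
                    L           E           C
  I           0.06954      0.0123      0.9755
  C           0.07135     0.07135    -0.04757
  E            0.1409     0.08365      0.9279
  solve Keq expr → x = -0.02378; check Q = 5.2600e+05

Q₀ = 1.5207e+09; Q > K (proceeds reverse)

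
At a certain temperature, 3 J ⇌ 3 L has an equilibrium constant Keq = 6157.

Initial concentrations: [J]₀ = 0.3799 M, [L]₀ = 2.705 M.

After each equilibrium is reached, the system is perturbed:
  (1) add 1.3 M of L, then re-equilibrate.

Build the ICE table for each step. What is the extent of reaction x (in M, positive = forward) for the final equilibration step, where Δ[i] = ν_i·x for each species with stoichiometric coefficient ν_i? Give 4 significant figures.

x = -0.02242 M

Q₀ = 361 vs Keq = 6157 ⇒ Q<K, forward
Step 1:
                    J           L
  Initial      0.3799       2.705
  Change      -0.2203      0.2203
  Equil        0.1596       2.925
  solve Keq expr → x = 0.07343; check Q = 6157
Then add 1.3 M of L.
Step 2:
                    J           L
  Initial      0.1596       4.225
  Change      0.06726    -0.06726
  Equil        0.2269       4.158
  solve Keq expr → x = -0.02242; check Q = 6157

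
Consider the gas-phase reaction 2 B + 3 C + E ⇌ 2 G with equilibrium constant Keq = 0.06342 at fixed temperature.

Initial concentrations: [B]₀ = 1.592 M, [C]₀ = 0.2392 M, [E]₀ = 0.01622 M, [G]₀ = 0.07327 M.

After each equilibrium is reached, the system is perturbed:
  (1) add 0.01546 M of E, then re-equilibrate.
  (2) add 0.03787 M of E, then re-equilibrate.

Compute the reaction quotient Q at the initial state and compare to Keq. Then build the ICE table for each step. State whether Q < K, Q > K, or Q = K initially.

Q₀ = 9.542 vs Keq = 0.06342 ⇒ Q>K, reverse
Step 1:
                    B           C           E           G
  I             1.592      0.2392     0.01622     0.07327
  C           0.05702     0.08553     0.02851    -0.05702
  E             1.649      0.3247     0.04473     0.01625
  solve Keq expr → x = -0.02851; check Q = 0.06342
Then add 0.01546 M of E.
Step 2:
                    B           C           E           G
  I             1.649      0.3247     0.06019     0.01625
  C         -0.002133     -0.0032   -0.001067    0.002133
  E             1.647      0.3215     0.05912     0.01839
  solve Keq expr → x = 0.001067; check Q = 0.06342
Then add 0.03787 M of E.
Step 3:
                    B           C           E           G
  I             1.647      0.3215     0.09699     0.01839
  C         -0.004174   -0.006261   -0.002087    0.004174
  E             1.643      0.3153     0.09491     0.02256
  solve Keq expr → x = 0.002087; check Q = 0.06342

Q₀ = 9.542; Q > K (proceeds reverse)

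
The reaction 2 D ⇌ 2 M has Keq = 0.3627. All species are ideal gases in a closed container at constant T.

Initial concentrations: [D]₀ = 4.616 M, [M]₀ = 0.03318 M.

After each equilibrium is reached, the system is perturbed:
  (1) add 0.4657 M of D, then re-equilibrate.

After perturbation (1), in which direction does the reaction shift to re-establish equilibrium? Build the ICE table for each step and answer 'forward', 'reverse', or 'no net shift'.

Q₀ = 5.1668e-05 vs Keq = 0.3627 ⇒ Q<K, forward
Step 1:
                  D         M
  init        4.616   0.03318
  Δ          -1.714     1.714
  eq          2.902     1.748
  solve Keq expr → x = 0.8572; check Q = 0.3627
Then add 0.4657 M of D.
Step 2:
                  D         M
  init        3.367     1.748
  Δ          -0.175     0.175
  eq          3.192     1.923
  solve Keq expr → x = 0.08752; check Q = 0.3627

Direction: forward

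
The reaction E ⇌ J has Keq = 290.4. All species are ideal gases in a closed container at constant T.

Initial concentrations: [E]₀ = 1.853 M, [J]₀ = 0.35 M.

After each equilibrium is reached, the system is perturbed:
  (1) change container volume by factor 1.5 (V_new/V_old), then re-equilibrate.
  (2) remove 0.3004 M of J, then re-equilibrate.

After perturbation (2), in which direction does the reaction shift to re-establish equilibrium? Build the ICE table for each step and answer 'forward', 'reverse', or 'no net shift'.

Direction: forward

Q₀ = 0.1889 vs Keq = 290.4 ⇒ Q<K, forward
Step 1:
                    E           J
  Initial       1.853        0.35
  Change       -1.845       1.845
  Equil       0.00756       2.195
  solve Keq expr → x = 1.845; check Q = 290.4
Then change container volume by factor 1.5 (V_new/V_old).
Step 2:
                    E           J
  Initial     0.00504       1.464
  Change            0           0
  Equil       0.00504       1.464
  solve Keq expr → x = 0; check Q = 290.4
Then remove 0.3004 M of J.
Step 3:
                    E           J
  Initial     0.00504       1.163
  Change    -0.001031    0.001031
  Equil      0.004009       1.164
  solve Keq expr → x = 0.001031; check Q = 290.4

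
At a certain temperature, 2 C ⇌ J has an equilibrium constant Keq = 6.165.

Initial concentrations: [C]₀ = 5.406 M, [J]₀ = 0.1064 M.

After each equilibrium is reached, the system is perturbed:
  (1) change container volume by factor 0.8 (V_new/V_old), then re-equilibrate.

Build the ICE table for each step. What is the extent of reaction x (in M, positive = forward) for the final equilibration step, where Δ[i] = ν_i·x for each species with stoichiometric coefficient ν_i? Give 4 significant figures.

Q₀ = 0.003641 vs Keq = 6.165 ⇒ Q<K, forward
Step 1:
                   C          J
  Initial      5.406     0.1064
  Change       -4.77      2.385
  Equil       0.6357      2.492
  solve Keq expr → x = 2.385; check Q = 6.165
Then change container volume by factor 0.8 (V_new/V_old).
Step 2:
                   C          J
  Initial     0.7947      3.114
  Change    -0.07938    0.03969
  Equil       0.7153      3.154
  solve Keq expr → x = 0.03969; check Q = 6.165

x = 0.03969 M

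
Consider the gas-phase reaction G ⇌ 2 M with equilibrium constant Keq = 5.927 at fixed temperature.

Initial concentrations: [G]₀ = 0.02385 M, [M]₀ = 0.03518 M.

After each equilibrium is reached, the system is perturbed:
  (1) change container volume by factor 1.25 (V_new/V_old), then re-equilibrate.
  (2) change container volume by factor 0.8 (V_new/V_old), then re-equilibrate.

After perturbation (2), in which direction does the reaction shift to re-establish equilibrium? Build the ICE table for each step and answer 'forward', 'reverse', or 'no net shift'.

Q₀ = 0.05189 vs Keq = 5.927 ⇒ Q<K, forward
Step 1:
                  G         M
  Initial   0.02385   0.03518
  Change   -0.02275    0.0455
  Equil    0.001098   0.08068
  solve Keq expr → x = 0.02275; check Q = 5.927
Then change container volume by factor 1.25 (V_new/V_old).
Step 2:
                  G         M
  Initial 8.7866e-04   0.06455
  Change  -1.6838e-04 3.3676e-04
  Equil   7.1029e-04   0.06488
  solve Keq expr → x = 1.6838e-04; check Q = 5.927
Then change container volume by factor 0.8 (V_new/V_old).
Step 3:
                  G         M
  Initial 8.8786e-04    0.0811
  Change  2.1047e-04 -4.2095e-04
  Equil    0.001098   0.08068
  solve Keq expr → x = -2.1047e-04; check Q = 5.927

Direction: reverse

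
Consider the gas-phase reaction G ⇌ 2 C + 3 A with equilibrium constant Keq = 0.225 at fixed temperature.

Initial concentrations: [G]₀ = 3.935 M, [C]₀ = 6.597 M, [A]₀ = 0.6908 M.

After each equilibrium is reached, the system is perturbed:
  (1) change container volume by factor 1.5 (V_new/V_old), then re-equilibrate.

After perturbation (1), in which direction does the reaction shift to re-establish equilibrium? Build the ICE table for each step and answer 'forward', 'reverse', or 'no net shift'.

Direction: forward

Q₀ = 3.646 vs Keq = 0.225 ⇒ Q>K, reverse
Step 1:
                  G         C         A
  I           3.935     6.597    0.6908
  C          0.1356   -0.2712   -0.4069
  E           4.071     6.326    0.2839
  solve Keq expr → x = -0.1356; check Q = 0.225
Then change container volume by factor 1.5 (V_new/V_old).
Step 2:
                  G         C         A
  I           2.714     4.217    0.1893
  C        -0.04322   0.08644    0.1297
  E           2.671     4.304    0.3189
  solve Keq expr → x = 0.04322; check Q = 0.225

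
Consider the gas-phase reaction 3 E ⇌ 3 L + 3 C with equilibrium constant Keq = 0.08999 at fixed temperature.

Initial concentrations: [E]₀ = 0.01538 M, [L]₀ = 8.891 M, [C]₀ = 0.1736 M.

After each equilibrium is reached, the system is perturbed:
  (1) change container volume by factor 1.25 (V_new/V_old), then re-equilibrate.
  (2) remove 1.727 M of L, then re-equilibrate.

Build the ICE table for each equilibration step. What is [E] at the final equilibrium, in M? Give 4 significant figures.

[E]_eq = 0.1393 M

Q₀ = 1.0107e+06 vs Keq = 0.08999 ⇒ Q>K, reverse
Step 1:
                   E          L          C
  init       0.01538      8.891     0.1736
  Δ           0.1644    -0.1644    -0.1644
  eq          0.1797      8.727    0.00923
  solve Keq expr → x = -0.05479; check Q = 0.08999
Then change container volume by factor 1.25 (V_new/V_old).
Step 2:
                   E          L          C
  init        0.1438      6.981   0.007384
  Δ        -0.001733   0.001733   0.001733
  eq          0.1421      6.983   0.009117
  solve Keq expr → x = 5.7753e-04; check Q = 0.08999
Then remove 1.727 M of L.
Step 3:
                   E          L          C
  init        0.1421      5.256   0.009117
  Δ        -0.002755   0.002755   0.002755
  eq          0.1393      5.259    0.01187
  solve Keq expr → x = 9.1817e-04; check Q = 0.08999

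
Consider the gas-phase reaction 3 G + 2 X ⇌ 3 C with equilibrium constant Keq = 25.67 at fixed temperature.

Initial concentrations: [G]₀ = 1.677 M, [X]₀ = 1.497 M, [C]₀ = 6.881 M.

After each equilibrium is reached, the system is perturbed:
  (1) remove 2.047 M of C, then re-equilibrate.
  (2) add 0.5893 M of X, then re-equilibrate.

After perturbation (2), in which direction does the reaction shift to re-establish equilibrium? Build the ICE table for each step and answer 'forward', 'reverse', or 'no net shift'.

Direction: forward

Q₀ = 30.83 vs Keq = 25.67 ⇒ Q>K, reverse
Step 1:
                  G         X         C
  I           1.677     1.497     6.881
  C         0.05952   0.03968  -0.05952
  E           1.737     1.537     6.821
  solve Keq expr → x = -0.01984; check Q = 25.67
Then remove 2.047 M of C.
Step 2:
                  G         X         C
  I           1.737     1.537     4.774
  C         -0.3108   -0.2072    0.3108
  E           1.426      1.33     5.085
  solve Keq expr → x = 0.1036; check Q = 25.67
Then add 0.5893 M of X.
Step 3:
                  G         X         C
  I           1.426     1.919     5.085
  C         -0.2055    -0.137    0.2055
  E            1.22     1.782     5.291
  solve Keq expr → x = 0.06849; check Q = 25.67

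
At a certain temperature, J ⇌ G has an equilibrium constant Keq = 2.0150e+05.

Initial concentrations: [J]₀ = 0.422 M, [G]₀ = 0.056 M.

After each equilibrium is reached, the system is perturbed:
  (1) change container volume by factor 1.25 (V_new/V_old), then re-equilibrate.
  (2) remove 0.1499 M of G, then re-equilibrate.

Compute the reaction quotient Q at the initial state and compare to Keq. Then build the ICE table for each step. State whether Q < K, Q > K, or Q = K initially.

Q₀ = 0.1327; Q < K (proceeds forward)

Q₀ = 0.1327 vs Keq = 2.0150e+05 ⇒ Q<K, forward
Step 1:
                   J          G
  I            0.422      0.056
  C           -0.422      0.422
  E       2.3722e-06      0.478
  solve Keq expr → x = 0.422; check Q = 2.0150e+05
Then change container volume by factor 1.25 (V_new/V_old).
Step 2:
                   J          G
  I       1.8978e-06     0.3824
  C                0          0
  E       1.8978e-06     0.3824
  solve Keq expr → x = 0; check Q = 2.0150e+05
Then remove 0.1499 M of G.
Step 3:
                   J          G
  I       1.8978e-06     0.2325
  C       -7.4392e-07 7.4392e-07
  E       1.1538e-06     0.2325
  solve Keq expr → x = 7.4392e-07; check Q = 2.0150e+05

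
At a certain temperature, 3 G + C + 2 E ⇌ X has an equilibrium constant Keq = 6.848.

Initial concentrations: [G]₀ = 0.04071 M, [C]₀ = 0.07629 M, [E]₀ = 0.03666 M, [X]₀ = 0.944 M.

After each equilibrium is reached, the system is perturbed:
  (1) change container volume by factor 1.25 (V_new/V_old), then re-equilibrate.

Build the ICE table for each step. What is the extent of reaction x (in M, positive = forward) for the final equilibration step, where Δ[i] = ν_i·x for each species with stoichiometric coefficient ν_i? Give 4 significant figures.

x = -0.0461 M

Q₀ = 1.3646e+08 vs Keq = 6.848 ⇒ Q>K, reverse
Step 1:
                  G         C         E         X
  Initial   0.04071   0.07629   0.03666     0.944
  Change      0.856    0.2853    0.5707   -0.2853
  Equil      0.8967    0.3616    0.6073    0.6587
  solve Keq expr → x = -0.2853; check Q = 6.848
Then change container volume by factor 1.25 (V_new/V_old).
Step 2:
                  G         C         E         X
  Initial    0.7174    0.2893    0.4859    0.5269
  Change     0.1383    0.0461   0.09219   -0.0461
  Equil      0.8557    0.3354    0.5781    0.4808
  solve Keq expr → x = -0.0461; check Q = 6.848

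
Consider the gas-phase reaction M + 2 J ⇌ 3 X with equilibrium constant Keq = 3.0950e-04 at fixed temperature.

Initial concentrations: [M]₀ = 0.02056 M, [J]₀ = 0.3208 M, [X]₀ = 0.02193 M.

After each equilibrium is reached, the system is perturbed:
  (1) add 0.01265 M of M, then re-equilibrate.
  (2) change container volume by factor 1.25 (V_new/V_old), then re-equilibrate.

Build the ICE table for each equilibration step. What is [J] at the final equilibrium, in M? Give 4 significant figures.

Q₀ = 0.004985 vs Keq = 3.0950e-04 ⇒ Q>K, reverse
Step 1:
                    M           J           X
  I           0.02056      0.3208     0.02193
  C          0.004178    0.008356    -0.01253
  E           0.02474      0.3292    0.009396
  solve Keq expr → x = -0.004178; check Q = 3.0950e-04
Then add 0.01265 M of M.
Step 2:
                    M           J           X
  I           0.03739      0.3292    0.009396
  C       -4.4166e-04 -8.8331e-04    0.001325
  E           0.03695      0.3283     0.01072
  solve Keq expr → x = 4.4166e-04; check Q = 3.0950e-04
Then change container volume by factor 1.25 (V_new/V_old).
Step 3:
                    M           J           X
  I           0.02956      0.2626    0.008577
  C                 0           0           0
  E           0.02956      0.2626    0.008577
  solve Keq expr → x = 0; check Q = 3.0950e-04

[J]_eq = 0.2626 M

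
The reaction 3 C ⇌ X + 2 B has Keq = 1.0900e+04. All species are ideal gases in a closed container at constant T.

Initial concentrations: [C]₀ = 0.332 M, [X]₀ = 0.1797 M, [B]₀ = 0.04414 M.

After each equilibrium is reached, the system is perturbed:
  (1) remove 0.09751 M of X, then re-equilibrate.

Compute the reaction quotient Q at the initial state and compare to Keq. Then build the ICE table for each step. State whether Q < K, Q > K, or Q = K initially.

Q₀ = 0.009568; Q < K (proceeds forward)

Q₀ = 0.009568 vs Keq = 1.0900e+04 ⇒ Q<K, forward
Step 1:
                  C         X         B
  I           0.332    0.1797   0.04414
  C           -0.32    0.1067    0.2133
  E         0.01203    0.2864    0.2575
  solve Keq expr → x = 0.1067; check Q = 1.0900e+04
Then remove 0.09751 M of X.
Step 2:
                  C         X         B
  I         0.01203    0.1888    0.2575
  C       -0.001522 5.0731e-04  0.001015
  E         0.01051    0.1894    0.2585
  solve Keq expr → x = 5.0731e-04; check Q = 1.0900e+04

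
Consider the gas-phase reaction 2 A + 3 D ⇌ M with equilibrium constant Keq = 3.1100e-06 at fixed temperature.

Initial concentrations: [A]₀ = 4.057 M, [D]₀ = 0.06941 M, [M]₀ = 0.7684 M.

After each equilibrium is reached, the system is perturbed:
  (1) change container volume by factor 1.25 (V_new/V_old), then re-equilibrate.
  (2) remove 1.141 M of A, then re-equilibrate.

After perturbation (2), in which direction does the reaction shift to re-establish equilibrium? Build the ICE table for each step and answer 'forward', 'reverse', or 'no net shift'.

Direction: reverse

Q₀ = 139.6 vs Keq = 3.1100e-06 ⇒ Q>K, reverse
Step 1:
                    A           D           M
  Initial       4.057     0.06941      0.7684
  Change        1.534       2.301     -0.7671
  Equil         5.591       2.371    0.001295
  solve Keq expr → x = -0.7671; check Q = 3.1100e-06
Then change container volume by factor 1.25 (V_new/V_old).
Step 2:
                    A           D           M
  Initial       4.473       1.897    0.001036
  Change     0.001221    0.001831 -6.1040e-04
  Equil         4.474       1.898  4.2595e-04
  solve Keq expr → x = -6.1040e-04; check Q = 3.1100e-06
Then remove 1.141 M of A.
Step 3:
                    A           D           M
  Initial       3.333       1.898  4.2595e-04
  Change   3.7857e-04  5.6785e-04 -1.8928e-04
  Equil         3.334       1.899  2.3667e-04
  solve Keq expr → x = -1.8928e-04; check Q = 3.1100e-06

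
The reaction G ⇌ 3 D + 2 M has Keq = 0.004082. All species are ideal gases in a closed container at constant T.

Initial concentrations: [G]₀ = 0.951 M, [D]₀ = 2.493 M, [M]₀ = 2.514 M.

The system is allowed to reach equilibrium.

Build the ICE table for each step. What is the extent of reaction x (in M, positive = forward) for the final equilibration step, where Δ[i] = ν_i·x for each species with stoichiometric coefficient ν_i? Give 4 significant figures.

Q₀ = 103 vs Keq = 0.004082 ⇒ Q>K, reverse
Step 1:
                    G           D           M
  I             0.951       2.493       2.514
  C            0.7664      -2.299      -1.533
  E             1.717      0.1938      0.9812
  solve Keq expr → x = -0.7664; check Q = 0.004082

x = -0.7664 M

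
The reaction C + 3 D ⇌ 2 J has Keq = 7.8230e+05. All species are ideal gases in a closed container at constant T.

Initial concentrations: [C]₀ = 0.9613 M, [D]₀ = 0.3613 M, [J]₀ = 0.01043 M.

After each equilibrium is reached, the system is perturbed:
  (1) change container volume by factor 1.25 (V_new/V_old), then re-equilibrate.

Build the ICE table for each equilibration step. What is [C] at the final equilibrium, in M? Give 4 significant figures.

Q₀ = 0.002399 vs Keq = 7.8230e+05 ⇒ Q<K, forward
Step 1:
                   C          D          J
  init        0.9613     0.3613    0.01043
  Δ          -0.1189    -0.3568     0.2378
  eq          0.8424   0.004539     0.2483
  solve Keq expr → x = 0.1189; check Q = 7.8230e+05
Then change container volume by factor 1.25 (V_new/V_old).
Step 2:
                   C          D          J
  init        0.6739   0.003631     0.1986
  Δ       1.9221e-04 5.7663e-04 -3.8442e-04
  eq          0.6741   0.004208     0.1982
  solve Keq expr → x = -1.9221e-04; check Q = 7.8230e+05

[C]_eq = 0.6741 M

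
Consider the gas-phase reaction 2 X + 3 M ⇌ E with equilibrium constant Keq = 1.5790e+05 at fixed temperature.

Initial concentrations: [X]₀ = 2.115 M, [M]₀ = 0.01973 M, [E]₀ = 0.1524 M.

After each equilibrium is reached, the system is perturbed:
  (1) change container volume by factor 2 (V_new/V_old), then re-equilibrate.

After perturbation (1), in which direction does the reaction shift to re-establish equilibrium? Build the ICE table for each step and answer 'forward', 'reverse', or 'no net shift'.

Direction: reverse

Q₀ = 4436 vs Keq = 1.5790e+05 ⇒ Q<K, forward
Step 1:
                   X          M          E
  I            2.115    0.01973     0.1524
  C        -0.009104   -0.01366   0.004552
  E            2.106   0.006074      0.157
  solve Keq expr → x = 0.004552; check Q = 1.5790e+05
Then change container volume by factor 2 (V_new/V_old).
Step 2:
                   X          M          E
  I            1.053   0.003037    0.07848
  C         0.003035   0.004552  -0.001517
  E            1.056   0.007589    0.07696
  solve Keq expr → x = -0.001517; check Q = 1.5790e+05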